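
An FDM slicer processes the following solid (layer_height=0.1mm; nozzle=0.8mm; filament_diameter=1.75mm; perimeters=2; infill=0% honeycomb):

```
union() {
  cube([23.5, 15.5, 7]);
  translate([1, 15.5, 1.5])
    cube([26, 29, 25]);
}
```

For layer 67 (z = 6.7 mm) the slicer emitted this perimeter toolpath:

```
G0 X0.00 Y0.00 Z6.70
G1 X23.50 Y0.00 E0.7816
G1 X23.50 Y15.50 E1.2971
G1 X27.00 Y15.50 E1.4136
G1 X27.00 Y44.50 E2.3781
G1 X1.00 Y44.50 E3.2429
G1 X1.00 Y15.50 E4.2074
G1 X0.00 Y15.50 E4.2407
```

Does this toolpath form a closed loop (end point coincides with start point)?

no

Start point (G0): (0.00, 0.00). End point (last G1): the path does not return to the start — open.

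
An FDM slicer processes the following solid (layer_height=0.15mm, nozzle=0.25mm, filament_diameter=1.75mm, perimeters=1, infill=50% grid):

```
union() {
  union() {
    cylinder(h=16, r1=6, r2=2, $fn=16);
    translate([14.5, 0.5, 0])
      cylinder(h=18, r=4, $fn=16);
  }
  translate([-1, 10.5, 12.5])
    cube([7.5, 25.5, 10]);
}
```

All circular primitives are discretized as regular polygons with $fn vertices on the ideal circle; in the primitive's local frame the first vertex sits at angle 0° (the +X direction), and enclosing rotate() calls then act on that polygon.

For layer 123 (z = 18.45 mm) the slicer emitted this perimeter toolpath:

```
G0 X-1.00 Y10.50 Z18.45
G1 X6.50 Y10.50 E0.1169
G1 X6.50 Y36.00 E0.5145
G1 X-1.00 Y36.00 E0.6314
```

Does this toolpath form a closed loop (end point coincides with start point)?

no

Start point (G0): (-1.00, 10.50). End point (last G1): the path does not return to the start — open.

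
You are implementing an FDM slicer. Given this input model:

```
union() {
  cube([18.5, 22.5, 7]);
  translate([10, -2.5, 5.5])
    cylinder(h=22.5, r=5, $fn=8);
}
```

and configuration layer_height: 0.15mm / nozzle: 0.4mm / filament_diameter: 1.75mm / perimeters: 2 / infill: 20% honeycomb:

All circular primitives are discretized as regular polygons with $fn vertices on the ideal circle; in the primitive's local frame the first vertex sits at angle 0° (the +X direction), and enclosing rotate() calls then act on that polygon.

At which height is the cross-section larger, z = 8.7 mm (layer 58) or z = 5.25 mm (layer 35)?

layer 35 (z = 5.25 mm)

Layer 58 (z = 8.7): the cube is absent (z outside [0, 7]); the r=5 cylinder at (10, -2.5) contributes a regular 8-gon of circumradius 5 (area = (8/2)·5.000²·sin(360°/8) = 70.71 mm²); Merging all regions: only the r=5 cylinder at (10, -2.5) is present, so the union is just that shape — area = 70.71 mm². So its area = 70.71 mm². Layer 35 (z = 5.25): the cube (footprint 18.5×22.5) is included at this height (area 416.25 mm²); the cylinder at (10, -2.5) is absent (z outside [5.5, 28]); Combining (union): only the 18.5×22.5 cube is present, so the union is just that shape — area = 416.25 mm². So its area = 416.25 mm². Layer 35 is larger (416.25 vs 70.71 mm²).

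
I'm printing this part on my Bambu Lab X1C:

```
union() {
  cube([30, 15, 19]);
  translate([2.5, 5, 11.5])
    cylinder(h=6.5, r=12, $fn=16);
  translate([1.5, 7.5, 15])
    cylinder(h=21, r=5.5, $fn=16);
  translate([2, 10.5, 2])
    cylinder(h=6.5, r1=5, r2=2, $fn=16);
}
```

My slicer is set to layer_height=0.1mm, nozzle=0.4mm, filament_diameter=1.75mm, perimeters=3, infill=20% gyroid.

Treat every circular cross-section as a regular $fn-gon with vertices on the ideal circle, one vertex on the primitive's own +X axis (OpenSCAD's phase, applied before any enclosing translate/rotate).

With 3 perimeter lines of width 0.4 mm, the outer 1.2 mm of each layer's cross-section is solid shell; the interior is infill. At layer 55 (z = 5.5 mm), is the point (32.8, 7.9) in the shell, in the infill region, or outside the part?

outside

At z = 5.5 mm: the cube is present — its section is the full 30×15 rectangle; the cylinder at (2.5, 5) is not intersected at this z (z outside [11.5, 18]); the cylinder at (1.5, 7.5) does not reach this height (z outside [15, 36]); the cone at (2, 10.5): at t=0.538 of its height the radius interpolates to r₁+(r₂−r₁)t = 3.385, giving a regular 16-gon of that circumradius; Merging all regions: the regions partially overlap (shared area 30.05 mm²), so overlapping operands fuse into one piece — 1 connected region. Overall, the cross-section is a single solid region. The nearest boundary edge runs (30.00, 15.00)→(30.00, 0.00); distance from the point to it = 2.80 mm. The point is not inside any of the regions above, so it lies outside the cross-section (2.80 mm from the nearest boundary).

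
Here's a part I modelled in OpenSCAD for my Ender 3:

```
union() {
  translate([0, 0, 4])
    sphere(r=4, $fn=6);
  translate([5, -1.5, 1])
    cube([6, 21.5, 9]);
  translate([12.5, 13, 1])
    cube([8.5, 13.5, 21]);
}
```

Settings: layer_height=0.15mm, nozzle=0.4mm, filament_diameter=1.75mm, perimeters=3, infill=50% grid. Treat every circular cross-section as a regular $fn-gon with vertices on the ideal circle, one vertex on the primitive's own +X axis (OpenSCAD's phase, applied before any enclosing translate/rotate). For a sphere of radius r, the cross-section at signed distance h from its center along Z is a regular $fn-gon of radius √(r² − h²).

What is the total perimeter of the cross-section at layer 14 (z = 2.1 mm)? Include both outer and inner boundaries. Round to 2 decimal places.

At z = 2.1 mm: the r=4 sphere slices to a regular 6-gon of circumradius 3.520 (√(r²−h²) with h=1.9 from center) (perimeter = 2·6·3.520·sin(180°/6) = 21.12 mm); the cube at (5, -1.5) is present — its section is the full 6×21.5 rectangle (perimeter 55.00 mm); the 8.5×13.5 cube at (12.5, 13) contributes its full rectangle (perimeter 44.00 mm); Merging all regions: the 3 present regions are separate (no shared area or edge), so areas and boundary lengths simply add and each stays a separate island — boundary = 120.12 mm. Overall, the cross-section has 3 separate islands. Total boundary length (outer) = 120.12 mm.

120.12 mm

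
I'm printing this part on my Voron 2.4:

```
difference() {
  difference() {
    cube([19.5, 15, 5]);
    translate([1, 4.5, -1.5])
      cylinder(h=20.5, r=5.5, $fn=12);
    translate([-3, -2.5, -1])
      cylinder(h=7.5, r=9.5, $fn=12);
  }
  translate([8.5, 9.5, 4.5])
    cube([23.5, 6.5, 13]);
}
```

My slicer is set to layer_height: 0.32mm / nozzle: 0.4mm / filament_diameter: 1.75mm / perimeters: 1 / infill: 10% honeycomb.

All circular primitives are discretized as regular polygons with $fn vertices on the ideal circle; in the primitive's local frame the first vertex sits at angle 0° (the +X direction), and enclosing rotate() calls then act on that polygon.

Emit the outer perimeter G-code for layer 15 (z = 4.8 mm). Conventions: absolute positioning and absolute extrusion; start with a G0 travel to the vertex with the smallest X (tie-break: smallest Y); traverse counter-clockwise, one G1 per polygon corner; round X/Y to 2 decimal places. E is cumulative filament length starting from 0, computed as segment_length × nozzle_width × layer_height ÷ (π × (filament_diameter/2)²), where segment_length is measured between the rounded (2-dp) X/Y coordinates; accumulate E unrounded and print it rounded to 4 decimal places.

At z = 4.8 mm: the cube is present — its section is the full 19.5×15 rectangle; the r=5.5 cylinder at (1, 4.5) contributes a regular 12-gon of circumradius 5.5; the r=9.5 cylinder at (-3, -2.5) gives a regular 12-gon of circumradius 9.5 (constant along its height); Taking the first minus the rest: starting from the 19.5×15 cube, the r=5.5 cylinder at (1, 4.5) partially overlaps it — only the 53.47 mm² overlap (of its 90.75 mm²) is removed, clipping the outline; the r=9.5 cylinder at (-3, -2.5) partially overlaps it — only the 1.30 mm² overlap (of its 270.75 mm²) is removed, clipping the outline — 1 connected region; the 23.5×6.5 cube at (8.5, 9.5) contributes its full rectangle; After the difference (first − rest): starting from that combined region, the 23.5×6.5 cube at (8.5, 9.5) partially overlaps it — only the 60.50 mm² overlap (of its 152.75 mm²) is removed, clipping the outline — 1 connected region. The outline is a single polygon with 13 vertices. Extrusion per mm of travel: 0.4 × 0.32 / (π × 0.875²) = 0.053216. Accumulating E over each segment gives final E = 3.6074.

G0 X0.00 Y9.73 Z4.80
G1 X1.00 Y10.00 E0.0551
G1 X3.75 Y9.26 E0.2067
G1 X5.76 Y7.25 E0.3579
G1 X6.50 Y4.50 E0.5095
G1 X5.76 Y1.75 E0.6610
G1 X5.45 Y1.43 E0.6848
G1 X5.83 Y0.00 E0.7635
G1 X19.50 Y0.00 E1.4910
G1 X19.50 Y9.50 E1.9965
G1 X8.50 Y9.50 E2.5819
G1 X8.50 Y15.00 E2.8746
G1 X0.00 Y15.00 E3.3269
G1 X0.00 Y9.73 E3.6074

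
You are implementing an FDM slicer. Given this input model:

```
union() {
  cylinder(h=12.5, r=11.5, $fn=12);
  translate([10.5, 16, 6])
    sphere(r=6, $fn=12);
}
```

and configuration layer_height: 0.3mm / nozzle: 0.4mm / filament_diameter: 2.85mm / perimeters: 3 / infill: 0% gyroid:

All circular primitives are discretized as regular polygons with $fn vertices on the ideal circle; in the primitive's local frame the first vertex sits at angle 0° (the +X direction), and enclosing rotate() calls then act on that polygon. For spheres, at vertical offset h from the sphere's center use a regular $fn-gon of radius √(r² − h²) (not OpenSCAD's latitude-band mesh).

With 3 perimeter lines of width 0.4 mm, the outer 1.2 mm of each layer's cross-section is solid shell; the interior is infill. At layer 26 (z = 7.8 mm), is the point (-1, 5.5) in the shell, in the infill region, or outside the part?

At z = 7.8 mm: the r=11.5 cylinder gives a regular 12-gon of circumradius 11.5 (constant along its height); the sphere at (10.5, 16): section is a regular 12-gon, circumradius = √(r²−h²) = √(6²−1.8²) = 5.724; Combining (union): the 2 present regions are separate (no shared area or edge), so areas and boundary lengths simply add and each stays a separate island — 2 connected regions. Overall, the cross-section has 2 separate islands. The nearest boundary edge runs (-5.75, 9.96)→(0.00, 11.50); distance from the point to it = 5.54 mm. (Shell/infill is judged within the island containing the point — the largest one.) The point is inside the cross-section and 5.54 mm from the nearest boundary — more than the 1.2 mm shell width (3 × 0.4), so it's in the infill interior.

infill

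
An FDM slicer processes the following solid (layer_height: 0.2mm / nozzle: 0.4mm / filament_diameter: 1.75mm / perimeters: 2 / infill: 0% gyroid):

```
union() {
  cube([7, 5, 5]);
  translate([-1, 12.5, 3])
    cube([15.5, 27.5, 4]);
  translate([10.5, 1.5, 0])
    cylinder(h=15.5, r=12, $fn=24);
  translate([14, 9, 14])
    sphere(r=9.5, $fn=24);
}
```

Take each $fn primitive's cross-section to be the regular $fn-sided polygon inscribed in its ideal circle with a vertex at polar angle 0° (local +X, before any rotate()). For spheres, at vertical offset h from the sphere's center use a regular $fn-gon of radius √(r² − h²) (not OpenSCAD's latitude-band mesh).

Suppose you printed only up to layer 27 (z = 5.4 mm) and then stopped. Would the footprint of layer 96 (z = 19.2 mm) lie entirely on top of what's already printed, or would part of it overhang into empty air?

Compare the two slices. At z = 5.4: the cube is not intersected at this z (z outside [0, 5]); the cube at (-1, 12.5) is present — its section is the full 15.5×27.5 rectangle (area 426.25 mm²); the r=12 cylinder at (10.5, 1.5) contributes a regular 24-gon of circumradius 12 (area = (24/2)·12.000²·sin(360°/24) = 447.24 mm²); the r=9.5 sphere at (14, 9) contributes a regular 24-gon of circumradius √(9.5²−8.6²) = 4.036 (area = (24/2)·4.036²·sin(360°/24) = 50.59 mm²); Combining (union): the regions partially overlap — summed areas 924.08 mm² minus the doubly-counted overlap 55.46 mm² gives 868.62 mm² — area = 868.62 mm². At z = 19.2: the cube is not intersected at this z (z outside [0, 5]); the cube at (-1, 12.5) is not intersected at this z (z outside [3, 7]); the cylinder at (10.5, 1.5) is not intersected at this z (z outside [0, 15.5]); the sphere at (14, 9): section is a regular 24-gon, circumradius = √(r²−h²) = √(9.5²−5.2²) = 7.950 (area = (24/2)·7.950²·sin(360°/24) = 196.32 mm²); Taking the union: only the r=9.5 sphere at (14, 9) is present, so the union is just that shape — area = 196.32 mm². Checking containment: at z = 19.2 the cross-section extends beyond the z = 5.4 cross-section by about 35.34 mm².

part overhangs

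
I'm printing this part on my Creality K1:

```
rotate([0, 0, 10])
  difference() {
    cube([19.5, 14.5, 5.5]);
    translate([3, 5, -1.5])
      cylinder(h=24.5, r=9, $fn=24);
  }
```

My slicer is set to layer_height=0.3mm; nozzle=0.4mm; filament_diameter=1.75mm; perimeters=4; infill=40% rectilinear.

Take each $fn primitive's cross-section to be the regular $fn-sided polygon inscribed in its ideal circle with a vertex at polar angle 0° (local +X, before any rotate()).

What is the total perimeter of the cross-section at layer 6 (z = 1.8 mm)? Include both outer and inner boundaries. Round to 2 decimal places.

At z = 1.8 mm: the cube (footprint 19.5×14.5) is included at this height (perimeter 68.00 mm); the r=9 cylinder at (3, 5) contributes a regular 24-gon of circumradius 9 (perimeter = 2·24·9.000·sin(180°/24) = 56.39 mm); Taking the first minus the rest: starting from the 19.5×14.5 cube, the r=9 cylinder at (3, 5) partially overlaps it — only the 146.54 mm² overlap (of its 251.57 mm²) is removed, clipping the outline — boundary = 66.68 mm; (rotated 10° about Z; rotation is an isometry so areas/perimeters/island counts are preserved). Overall, the cross-section is a single solid region. Total boundary length (outer) = 66.68 mm.

66.68 mm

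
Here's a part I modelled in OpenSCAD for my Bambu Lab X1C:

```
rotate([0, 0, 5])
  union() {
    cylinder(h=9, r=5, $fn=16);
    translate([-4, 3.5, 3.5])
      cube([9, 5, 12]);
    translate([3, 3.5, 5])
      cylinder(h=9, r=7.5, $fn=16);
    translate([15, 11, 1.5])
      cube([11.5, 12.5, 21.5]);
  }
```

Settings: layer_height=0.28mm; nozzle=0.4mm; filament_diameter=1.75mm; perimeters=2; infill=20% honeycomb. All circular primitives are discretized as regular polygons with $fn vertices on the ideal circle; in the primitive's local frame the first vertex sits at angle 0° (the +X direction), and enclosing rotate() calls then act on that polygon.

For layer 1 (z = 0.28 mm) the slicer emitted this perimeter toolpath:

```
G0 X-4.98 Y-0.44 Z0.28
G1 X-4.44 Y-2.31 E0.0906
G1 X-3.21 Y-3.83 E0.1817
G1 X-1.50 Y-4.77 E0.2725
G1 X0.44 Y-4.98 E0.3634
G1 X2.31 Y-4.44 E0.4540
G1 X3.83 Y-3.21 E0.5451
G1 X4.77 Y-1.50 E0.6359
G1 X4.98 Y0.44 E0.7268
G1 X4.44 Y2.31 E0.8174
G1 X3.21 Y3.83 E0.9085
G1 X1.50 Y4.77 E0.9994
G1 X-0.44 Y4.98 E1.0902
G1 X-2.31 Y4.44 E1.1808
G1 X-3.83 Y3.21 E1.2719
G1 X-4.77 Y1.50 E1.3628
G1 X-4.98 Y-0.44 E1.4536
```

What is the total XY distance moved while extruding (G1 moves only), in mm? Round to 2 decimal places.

31.22 mm

Sum the Euclidean lengths of each G1 segment: total = 31.22 mm.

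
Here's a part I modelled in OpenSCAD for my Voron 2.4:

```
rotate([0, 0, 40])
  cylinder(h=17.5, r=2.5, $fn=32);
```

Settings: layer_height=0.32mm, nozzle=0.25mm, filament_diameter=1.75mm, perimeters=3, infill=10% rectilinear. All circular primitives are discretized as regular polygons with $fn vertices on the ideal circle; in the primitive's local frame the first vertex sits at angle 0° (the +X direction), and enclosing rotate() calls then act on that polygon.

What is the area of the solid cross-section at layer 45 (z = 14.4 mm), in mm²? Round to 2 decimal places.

At z = 14.4 mm: the r=2.5 cylinder contributes a regular 32-gon of circumradius 2.5 (area = (32/2)·2.500²·sin(360°/32) = 19.51 mm²); (rotated 40° about Z; rotation is an isometry so areas/perimeters/island counts are preserved). Overall, the cross-section is a single solid region. Net area = 19.51 mm².

19.51 mm²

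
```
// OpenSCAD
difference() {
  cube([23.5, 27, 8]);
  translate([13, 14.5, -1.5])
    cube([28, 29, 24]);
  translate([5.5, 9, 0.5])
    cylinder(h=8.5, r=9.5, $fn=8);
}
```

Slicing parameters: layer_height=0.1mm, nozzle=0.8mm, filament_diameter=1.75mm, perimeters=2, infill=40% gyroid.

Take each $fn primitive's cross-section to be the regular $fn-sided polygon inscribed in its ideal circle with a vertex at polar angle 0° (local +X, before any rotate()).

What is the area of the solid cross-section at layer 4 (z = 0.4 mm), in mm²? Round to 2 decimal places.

503.25 mm²

At z = 0.4 mm: the cube is present — its section is the full 23.5×27 rectangle (area 634.50 mm²); the 28×29 cube at (13, 14.5) contributes its full rectangle (area 812.00 mm²); the cylinder at (5.5, 9) is absent (z outside [0.5, 9]); Subtracting the remaining from the first: starting from the 23.5×27 cube (634.50 mm²), the 28×29 cube at (13, 14.5) partially overlaps it — only the 131.25 mm² overlap (of its 812.00 mm²) is removed, clipping the outline — area = 503.25 mm². Overall, the cross-section is a single solid region. Net area = 503.25 mm².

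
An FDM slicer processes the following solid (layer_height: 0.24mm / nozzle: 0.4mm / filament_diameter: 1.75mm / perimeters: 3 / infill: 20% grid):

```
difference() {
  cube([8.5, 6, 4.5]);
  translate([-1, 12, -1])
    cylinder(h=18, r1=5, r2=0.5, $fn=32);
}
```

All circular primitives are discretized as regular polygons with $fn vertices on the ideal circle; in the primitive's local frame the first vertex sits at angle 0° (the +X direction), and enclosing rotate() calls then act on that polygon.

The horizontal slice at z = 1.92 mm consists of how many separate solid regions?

1

At z = 1.92 mm: the 8.5×6 cube contributes its full rectangle; the cone at (-1, 12) (r1=5→r2=0.5) has section circumradius 4.270 here — a regular 32-gon; After the difference (first − rest): starting from the 8.5×6 cube, the cone at (-1, 12) misses the remaining region (no effect) — 1 connected region. The result has 1 disconnected region.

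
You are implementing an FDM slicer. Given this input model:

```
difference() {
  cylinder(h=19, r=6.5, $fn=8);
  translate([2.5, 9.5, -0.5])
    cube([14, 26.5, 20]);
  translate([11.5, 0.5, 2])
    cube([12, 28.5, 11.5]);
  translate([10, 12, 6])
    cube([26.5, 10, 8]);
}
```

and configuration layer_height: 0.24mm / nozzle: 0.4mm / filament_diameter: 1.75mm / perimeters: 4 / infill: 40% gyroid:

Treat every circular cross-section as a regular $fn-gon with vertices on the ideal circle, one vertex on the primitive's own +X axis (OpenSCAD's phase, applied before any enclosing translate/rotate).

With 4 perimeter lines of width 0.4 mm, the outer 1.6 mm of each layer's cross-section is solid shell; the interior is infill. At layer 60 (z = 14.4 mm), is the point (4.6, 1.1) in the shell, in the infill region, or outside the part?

At z = 14.4 mm: the r=6.5 cylinder gives a regular 8-gon of circumradius 6.5 (constant along its height); the 14×26.5 cube at (2.5, 9.5) contributes its full rectangle; the cube at (11.5, 0.5) is absent (z outside [2, 13.5]); the cube at (10, 12) is absent (z outside [6, 14]); Taking the first minus the rest: starting from the r=6.5 cylinder, the 14×26.5 cube at (2.5, 9.5) misses the remaining region (no effect) — 1 connected region. Overall, the cross-section is a single solid region. The nearest boundary edge runs (4.60, 4.60)→(6.50, 0.00); distance from the point to it = 1.33 mm. The point is inside the cross-section, 1.33 mm from the nearest boundary — within the 1.6 mm shell band (4 × 0.4).

shell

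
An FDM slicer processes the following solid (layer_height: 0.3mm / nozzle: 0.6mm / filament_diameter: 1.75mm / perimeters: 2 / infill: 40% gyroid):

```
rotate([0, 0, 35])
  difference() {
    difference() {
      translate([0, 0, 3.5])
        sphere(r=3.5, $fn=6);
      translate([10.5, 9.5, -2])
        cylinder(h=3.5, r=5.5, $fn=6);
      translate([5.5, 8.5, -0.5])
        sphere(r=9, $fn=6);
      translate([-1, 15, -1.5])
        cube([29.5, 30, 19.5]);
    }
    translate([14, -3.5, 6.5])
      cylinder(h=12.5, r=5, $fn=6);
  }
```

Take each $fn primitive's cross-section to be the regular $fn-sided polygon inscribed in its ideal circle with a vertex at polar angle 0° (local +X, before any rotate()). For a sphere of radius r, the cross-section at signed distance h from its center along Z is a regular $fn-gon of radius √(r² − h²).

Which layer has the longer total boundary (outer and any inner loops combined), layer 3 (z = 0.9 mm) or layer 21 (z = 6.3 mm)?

Layer 3 (z = 0.9): the sphere: section is a regular 6-gon, circumradius = √(r²−h²) = √(3.5²−2.6²) = 2.343 (perimeter = 2·6·2.343·sin(180°/6) = 14.06 mm); the cylinder at (10.5, 9.5): section is a regular 6-gon, circumradius r=5.5 (perimeter = 2·6·5.500·sin(180°/6) = 33.00 mm); the r=9 sphere at (5.5, 8.5) contributes a regular 6-gon of circumradius √(9²−1.4²) = 8.890 (perimeter = 2·6·8.890·sin(180°/6) = 53.34 mm); the 29.5×30 cube at (-1, 15) contributes its full rectangle (perimeter 119.00 mm); After the difference (first − rest): starting from the r=3.5 sphere, the r=5.5 cylinder at (10.5, 9.5) misses the remaining region (no effect); the r=9 sphere at (5.5, 8.5) partially overlaps it — only the 1.01 mm² overlap (of its 205.35 mm²) is removed, clipping the outline; the 29.5×30 cube at (-1, 15) misses the remaining region (no effect) — boundary = 14.06 mm; the cylinder at (14, -3.5) is not intersected at this z (z outside [6.5, 19]); Subtracting the remaining from the first: none of the subtracted shapes is present at this height, so that combined region is unchanged — boundary = 14.06 mm; (whole slice rotated 35° about Z — lengths, areas and connectivity unchanged). So its perimeter = 14.06 mm. Layer 21 (z = 6.3): the r=3.5 sphere contributes a regular 6-gon of circumradius √(3.5²−2.8²) = 2.100 (perimeter = 2·6·2.100·sin(180°/6) = 12.60 mm); the cylinder at (10.5, 9.5) is absent (z outside [-2, 1.5]); the r=9 sphere at (5.5, 8.5) slices to a regular 6-gon of circumradius 5.896 (√(r²−h²) with h=6.8 from center) (perimeter = 2·6·5.896·sin(180°/6) = 35.37 mm); the 29.5×30 cube at (-1, 15) contributes its full rectangle (perimeter 119.00 mm); Taking the first minus the rest: starting from the r=3.5 sphere, the r=9 sphere at (5.5, 8.5) misses the remaining region (no effect); the 29.5×30 cube at (-1, 15) misses the remaining region (no effect) — boundary = 12.60 mm; the cylinder at (14, -3.5) is absent (z outside [6.5, 19]); Taking the first minus the rest: none of the subtracted shapes is present at this height, so that combined region is unchanged — boundary = 12.60 mm; (rotated 35° about Z; rotation is an isometry so areas/perimeters/island counts are preserved). So its perimeter = 12.60 mm. Layer 3 is larger (14.06 vs 12.60 mm).

layer 3 (z = 0.9 mm)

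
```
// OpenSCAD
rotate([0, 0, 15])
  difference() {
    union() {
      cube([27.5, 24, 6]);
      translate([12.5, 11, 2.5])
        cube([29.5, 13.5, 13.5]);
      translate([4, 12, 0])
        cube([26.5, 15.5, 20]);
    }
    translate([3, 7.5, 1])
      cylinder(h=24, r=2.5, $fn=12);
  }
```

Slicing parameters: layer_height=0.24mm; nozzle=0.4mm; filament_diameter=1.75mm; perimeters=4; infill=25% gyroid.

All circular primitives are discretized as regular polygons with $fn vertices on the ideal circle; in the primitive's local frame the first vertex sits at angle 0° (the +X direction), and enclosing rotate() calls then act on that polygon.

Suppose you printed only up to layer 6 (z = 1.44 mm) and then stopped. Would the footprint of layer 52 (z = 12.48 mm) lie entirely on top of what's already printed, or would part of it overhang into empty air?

Compare the two slices. At z = 1.44: the cube (footprint 27.5×24) is included at this height (area 660.00 mm²); the cube at (12.5, 11) is not intersected at this z (z outside [2.5, 16]); the cube at (4, 12) (footprint 26.5×15.5) is included at this height (area 410.75 mm²); Combining (union): the regions partially overlap — summed areas 1070.75 mm² minus the doubly-counted overlap 282.00 mm² gives 788.75 mm² — area = 788.75 mm²; the r=2.5 cylinder at (3, 7.5) contributes a regular 12-gon of circumradius 2.5 (area = (12/2)·2.500²·sin(360°/12) = 18.75 mm²); After the difference (first − rest): starting from that combined region (788.75 mm²), the r=2.5 cylinder at (3, 7.5) lies wholly inside it (removes its full 18.75 mm² and its 15.53 mm outline becomes a hole wall) — area = 770.00 mm²; (whole slice rotated 15° about Z — lengths, areas and connectivity unchanged). At z = 12.48: the cube is absent (z outside [0, 6]); the cube at (12.5, 11) (footprint 29.5×13.5) is included at this height (area 398.25 mm²); the 26.5×15.5 cube at (4, 12) contributes its full rectangle (area 410.75 mm²); Taking the union: the regions partially overlap — summed areas 809.00 mm² minus the doubly-counted overlap 225.00 mm² gives 584.00 mm² — area = 584.00 mm²; the r=2.5 cylinder at (3, 7.5) gives a regular 12-gon of circumradius 2.5 (constant along its height) (area = (12/2)·2.500²·sin(360°/12) = 18.75 mm²); After the difference (first − rest): starting from that combined region (584.00 mm²), the r=2.5 cylinder at (3, 7.5) misses the remaining region (no effect) — area = 584.00 mm²; (whole slice rotated 15° about Z — lengths, areas and connectivity unchanged). Checking containment: at z = 12.48 the cross-section extends beyond the z = 1.44 cross-section by about 158.25 mm².

part overhangs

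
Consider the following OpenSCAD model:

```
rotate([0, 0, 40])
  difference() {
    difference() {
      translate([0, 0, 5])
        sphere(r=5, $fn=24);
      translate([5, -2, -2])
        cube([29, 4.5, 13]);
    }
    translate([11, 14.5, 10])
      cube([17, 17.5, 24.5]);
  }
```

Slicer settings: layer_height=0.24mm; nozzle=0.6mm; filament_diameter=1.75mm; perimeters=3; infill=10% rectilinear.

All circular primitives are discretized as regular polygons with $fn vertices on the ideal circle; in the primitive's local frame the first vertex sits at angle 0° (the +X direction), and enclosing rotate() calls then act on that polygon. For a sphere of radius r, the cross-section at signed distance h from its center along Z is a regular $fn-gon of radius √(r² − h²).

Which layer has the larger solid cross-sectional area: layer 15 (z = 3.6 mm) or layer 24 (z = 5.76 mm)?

Layer 15 (z = 3.6): the r=5 sphere contributes a regular 24-gon of circumradius √(5²−1.4²) = 4.800 (area = (24/2)·4.800²·sin(360°/24) = 71.56 mm²); the 29×4.5 cube at (5, -2) contributes its full rectangle (area 130.50 mm²); Subtracting the remaining from the first: starting from the r=5 sphere (71.56 mm²), the 29×4.5 cube at (5, -2) misses the remaining region (no effect) — area = 71.56 mm²; the cube at (11, 14.5) is absent (z outside [10, 34.5]); Subtracting the remaining from the first: none of the subtracted shapes is present at this height, so that combined region is unchanged — area = 71.56 mm²; (whole slice rotated 40° about Z — lengths, areas and connectivity unchanged). So its area = 71.56 mm². Layer 24 (z = 5.76): the r=5 sphere contributes a regular 24-gon of circumradius √(5²−0.76²) = 4.942 (area = (24/2)·4.942²·sin(360°/24) = 75.85 mm²); the cube at (5, -2) (footprint 29×4.5) is included at this height (area 130.50 mm²); After the difference (first − rest): starting from the r=5 sphere (75.85 mm²), the 29×4.5 cube at (5, -2) misses the remaining region (no effect) — area = 75.85 mm²; the cube at (11, 14.5) is not intersected at this z (z outside [10, 34.5]); Taking the first minus the rest: none of the subtracted shapes is present at this height, so the result so far is unchanged — area = 75.85 mm²; (rotated 40° about Z; rotation is an isometry so areas/perimeters/island counts are preserved). So its area = 75.85 mm². Layer 24 is larger (75.85 vs 71.56 mm²).

layer 24 (z = 5.76 mm)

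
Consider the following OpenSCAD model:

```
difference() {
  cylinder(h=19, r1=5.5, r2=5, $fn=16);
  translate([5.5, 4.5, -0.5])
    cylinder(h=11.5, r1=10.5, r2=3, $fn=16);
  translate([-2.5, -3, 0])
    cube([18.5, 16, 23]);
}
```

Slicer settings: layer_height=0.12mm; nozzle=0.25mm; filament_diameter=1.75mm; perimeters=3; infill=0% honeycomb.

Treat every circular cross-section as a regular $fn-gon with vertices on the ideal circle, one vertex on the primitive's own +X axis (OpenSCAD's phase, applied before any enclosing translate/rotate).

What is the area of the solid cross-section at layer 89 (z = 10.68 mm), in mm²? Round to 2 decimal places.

At z = 10.68 mm: the cone (r1=5.5→r2=5) has section circumradius 5.219 here — a regular 16-gon (area = (16/2)·5.219²·sin(360°/16) = 83.39 mm²); the cone at (5.5, 4.5): at t=0.972 of its height the radius interpolates to r₁+(r₂−r₁)t = 3.209, giving a regular 16-gon of that circumradius (area = (16/2)·3.209²·sin(360°/16) = 31.52 mm²); the cube at (-2.5, -3) is present — its section is the full 18.5×16 rectangle (area 296.00 mm²); After the difference (first − rest): starting from the cone (83.39 mm²), the cone at (5.5, 4.5) partially overlaps it — only the 3.43 mm² overlap (of its 31.52 mm²) is removed, clipping the outline; the 18.5×16 cube at (-2.5, -3) partially overlaps it — only the 51.81 mm² overlap (of its 296.00 mm²) is removed, clipping the outline — area = 28.15 mm². Overall, the cross-section is a single solid region. Net area = 28.15 mm².

28.15 mm²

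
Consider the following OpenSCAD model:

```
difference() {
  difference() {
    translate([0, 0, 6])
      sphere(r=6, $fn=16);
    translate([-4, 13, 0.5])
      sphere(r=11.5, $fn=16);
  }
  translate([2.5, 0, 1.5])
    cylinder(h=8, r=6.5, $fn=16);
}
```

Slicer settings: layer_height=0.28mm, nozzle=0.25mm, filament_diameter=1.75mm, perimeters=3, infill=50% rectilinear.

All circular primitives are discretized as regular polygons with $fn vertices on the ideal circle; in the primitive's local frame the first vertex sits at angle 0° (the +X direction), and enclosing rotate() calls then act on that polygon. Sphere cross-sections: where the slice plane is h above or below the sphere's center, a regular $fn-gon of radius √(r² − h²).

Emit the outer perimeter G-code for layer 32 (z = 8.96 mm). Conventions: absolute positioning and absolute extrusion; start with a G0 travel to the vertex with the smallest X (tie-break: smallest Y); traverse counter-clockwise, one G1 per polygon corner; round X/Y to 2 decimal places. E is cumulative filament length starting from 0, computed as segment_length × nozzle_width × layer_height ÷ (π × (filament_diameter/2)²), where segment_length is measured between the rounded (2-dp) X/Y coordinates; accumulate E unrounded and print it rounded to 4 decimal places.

At z = 8.96 mm: the r=6 sphere contributes a regular 16-gon of circumradius √(6²−2.96²) = 5.219; the sphere at (-4, 13): section is a regular 16-gon, circumradius = √(r²−h²) = √(11.5²−8.46²) = 7.790; Taking the first minus the rest: starting from the r=6 sphere, the r=11.5 sphere at (-4, 13) misses the remaining region (no effect) — 1 connected region; the r=6.5 cylinder at (2.5, 0) contributes a regular 16-gon of circumradius 6.5; Subtracting the remaining from the first: starting from that combined region, the r=6.5 cylinder at (2.5, 0) partially overlaps it — only the 73.82 mm² overlap (of its 129.35 mm²) is removed, clipping the outline — 1 connected region. The outline is a single polygon with 14 vertices. Extrusion per mm of travel: 0.25 × 0.28 / (π × 0.875²) = 0.029103. Accumulating E over each segment gives final E = 0.7017.

G0 X-5.22 Y0.00 Z8.96
G1 X-4.82 Y-2.00 E0.0594
G1 X-3.69 Y-3.69 E0.1185
G1 X-2.00 Y-4.82 E0.1777
G1 X-1.66 Y-4.89 E0.1878
G1 X-2.10 Y-4.60 E0.2031
G1 X-3.51 Y-2.49 E0.2770
G1 X-4.00 Y0.00 E0.3508
G1 X-3.51 Y2.49 E0.4247
G1 X-2.10 Y4.60 E0.4985
G1 X-1.66 Y4.89 E0.5139
G1 X-2.00 Y4.82 E0.5240
G1 X-3.69 Y3.69 E0.5832
G1 X-4.82 Y2.00 E0.6423
G1 X-5.22 Y0.00 E0.7017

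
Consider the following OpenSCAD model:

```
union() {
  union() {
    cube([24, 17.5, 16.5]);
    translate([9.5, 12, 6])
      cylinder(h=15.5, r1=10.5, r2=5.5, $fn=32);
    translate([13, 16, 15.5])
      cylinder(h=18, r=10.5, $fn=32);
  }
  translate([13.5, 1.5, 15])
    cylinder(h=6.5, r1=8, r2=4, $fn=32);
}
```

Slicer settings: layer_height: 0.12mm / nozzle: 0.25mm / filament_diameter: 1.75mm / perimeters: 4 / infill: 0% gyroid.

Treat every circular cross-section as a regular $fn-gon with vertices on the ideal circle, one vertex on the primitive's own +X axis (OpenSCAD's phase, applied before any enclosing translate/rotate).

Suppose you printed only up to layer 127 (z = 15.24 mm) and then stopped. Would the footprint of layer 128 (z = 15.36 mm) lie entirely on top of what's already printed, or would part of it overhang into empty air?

entirely on top

Compare the two slices. At z = 15.24: the cube (footprint 24×17.5) is included at this height (area 420.00 mm²); the cone at (9.5, 12) (r1=10.5→r2=5.5) has section circumradius 7.519 here — a regular 32-gon (area = (32/2)·7.519²·sin(360°/32) = 176.49 mm²); the cylinder at (13, 16) is not intersected at this z (z outside [15.5, 33.5]); Taking the union: the regions partially overlap — summed areas 596.49 mm² minus the doubly-counted overlap 162.54 mm² gives 433.95 mm² — area = 433.95 mm²; the cone at (13.5, 1.5) contributes a regular 32-gon of circumradius 7.852 (interpolated between r1=8 and r2=4 at t=0.037) (area = (32/2)·7.852²·sin(360°/32) = 192.46 mm²); Combining (union): the regions partially overlap — summed areas 626.41 mm² minus the doubly-counted overlap 119.57 mm² gives 506.84 mm² — area = 506.84 mm². At z = 15.36: the cube is present — its section is the full 24×17.5 rectangle (area 420.00 mm²); the cone at (9.5, 12): at t=0.604 of its height the radius interpolates to r₁+(r₂−r₁)t = 7.481, giving a regular 32-gon of that circumradius (area = (32/2)·7.481²·sin(360°/32) = 174.68 mm²); the cylinder at (13, 16) is absent (z outside [15.5, 33.5]); Merging all regions: the regions partially overlap — summed areas 594.68 mm² minus the doubly-counted overlap 161.16 mm² gives 433.52 mm² — area = 433.52 mm²; the cone at (13.5, 1.5): at t=0.055 of its height the radius interpolates to r₁+(r₂−r₁)t = 7.778, giving a regular 32-gon of that circumradius (area = (32/2)·7.778²·sin(360°/32) = 188.86 mm²); Combining (union): the regions partially overlap — summed areas 622.38 mm² minus the doubly-counted overlap 117.54 mm² gives 504.83 mm² — area = 504.83 mm². Checking containment: the cross-section at z = 15.36 is a subset of the cross-section at z = 15.24.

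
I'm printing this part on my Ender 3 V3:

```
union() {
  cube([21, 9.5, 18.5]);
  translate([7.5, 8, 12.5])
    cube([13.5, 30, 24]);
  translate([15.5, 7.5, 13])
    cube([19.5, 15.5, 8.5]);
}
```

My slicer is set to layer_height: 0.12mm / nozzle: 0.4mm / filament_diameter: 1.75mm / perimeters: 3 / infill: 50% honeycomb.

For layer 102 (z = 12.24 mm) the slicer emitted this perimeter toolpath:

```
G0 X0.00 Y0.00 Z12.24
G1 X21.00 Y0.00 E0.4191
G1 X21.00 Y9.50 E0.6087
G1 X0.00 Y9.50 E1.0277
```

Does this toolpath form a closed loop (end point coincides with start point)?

no

Start point (G0): (0.00, 0.00). End point (last G1): the path does not return to the start — open.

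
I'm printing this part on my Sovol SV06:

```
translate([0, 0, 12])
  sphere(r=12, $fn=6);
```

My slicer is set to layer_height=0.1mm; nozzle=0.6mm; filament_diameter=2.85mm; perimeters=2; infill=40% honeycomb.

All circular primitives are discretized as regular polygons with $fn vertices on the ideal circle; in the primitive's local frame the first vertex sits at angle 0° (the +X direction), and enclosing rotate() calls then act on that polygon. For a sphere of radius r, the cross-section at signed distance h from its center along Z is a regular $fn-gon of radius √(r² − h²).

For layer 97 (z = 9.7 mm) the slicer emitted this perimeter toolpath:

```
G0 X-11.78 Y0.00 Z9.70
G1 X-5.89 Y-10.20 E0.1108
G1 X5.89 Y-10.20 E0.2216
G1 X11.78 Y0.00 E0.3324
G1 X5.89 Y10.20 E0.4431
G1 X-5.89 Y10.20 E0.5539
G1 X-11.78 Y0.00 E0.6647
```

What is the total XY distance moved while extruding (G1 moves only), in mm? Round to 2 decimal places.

70.67 mm

Sum the Euclidean lengths of each G1 segment: total = 70.67 mm.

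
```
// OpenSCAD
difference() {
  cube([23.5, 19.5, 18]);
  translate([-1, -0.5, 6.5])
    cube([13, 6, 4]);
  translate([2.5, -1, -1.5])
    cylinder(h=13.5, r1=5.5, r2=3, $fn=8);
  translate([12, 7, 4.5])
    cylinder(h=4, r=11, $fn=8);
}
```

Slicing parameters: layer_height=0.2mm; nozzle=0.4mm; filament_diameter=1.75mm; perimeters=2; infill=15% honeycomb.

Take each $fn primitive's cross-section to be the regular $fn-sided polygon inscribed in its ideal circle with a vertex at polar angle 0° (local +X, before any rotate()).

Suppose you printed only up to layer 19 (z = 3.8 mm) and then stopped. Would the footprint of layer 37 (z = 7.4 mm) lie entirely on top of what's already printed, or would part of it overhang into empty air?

Compare the two slices. At z = 3.8: the cube is present — its section is the full 23.5×19.5 rectangle (area 458.25 mm²); the cube at (-1, -0.5) is absent (z outside [6.5, 10.5]); the cone at (2.5, -1) (r1=5.5→r2=3) has section circumradius 4.519 here — a regular 8-gon (area = (8/2)·4.519²·sin(360°/8) = 57.75 mm²); the cylinder at (12, 7) is absent (z outside [4.5, 8.5]); After the difference (first − rest): starting from the 23.5×19.5 cube (458.25 mm²), the cone at (2.5, -1) partially overlaps it — only the 17.63 mm² overlap (of its 57.75 mm²) is removed, clipping the outline — area = 440.62 mm². At z = 7.4: the 23.5×19.5 cube contributes its full rectangle (area 458.25 mm²); the cube at (-1, -0.5) (footprint 13×6) is included at this height (area 78.00 mm²); the cone at (2.5, -1) (r1=5.5→r2=3) has section circumradius 3.852 here — a regular 8-gon (area = (8/2)·3.852²·sin(360°/8) = 41.96 mm²); the r=11 cylinder at (12, 7) contributes a regular 8-gon of circumradius 11 (area = (8/2)·11.000²·sin(360°/8) = 342.24 mm²); After the difference (first − rest): starting from the 23.5×19.5 cube (458.25 mm²), the 13×6 cube at (-1, -0.5) partially overlaps it — only the 66.00 mm² overlap (of its 78.00 mm²) is removed, clipping the outline; the cone at (2.5, -1) misses the remaining region (no effect); the r=11 cylinder at (12, 7) partially overlaps it — only the 254.01 mm² overlap (of its 342.24 mm²) is removed, clipping the outline — area = 138.24 mm². Checking containment: the cross-section at z = 7.4 is a subset of the cross-section at z = 3.8.

entirely on top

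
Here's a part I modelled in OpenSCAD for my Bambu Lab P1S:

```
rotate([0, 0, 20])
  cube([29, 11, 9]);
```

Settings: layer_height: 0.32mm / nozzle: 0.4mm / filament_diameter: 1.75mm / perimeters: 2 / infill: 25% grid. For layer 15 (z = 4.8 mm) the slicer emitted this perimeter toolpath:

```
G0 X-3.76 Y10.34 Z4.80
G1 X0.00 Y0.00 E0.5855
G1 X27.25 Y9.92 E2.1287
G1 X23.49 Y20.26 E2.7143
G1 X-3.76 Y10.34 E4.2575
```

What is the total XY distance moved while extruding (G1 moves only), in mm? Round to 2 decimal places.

80.00 mm

Sum the Euclidean lengths of each G1 segment: total = 80.00 mm.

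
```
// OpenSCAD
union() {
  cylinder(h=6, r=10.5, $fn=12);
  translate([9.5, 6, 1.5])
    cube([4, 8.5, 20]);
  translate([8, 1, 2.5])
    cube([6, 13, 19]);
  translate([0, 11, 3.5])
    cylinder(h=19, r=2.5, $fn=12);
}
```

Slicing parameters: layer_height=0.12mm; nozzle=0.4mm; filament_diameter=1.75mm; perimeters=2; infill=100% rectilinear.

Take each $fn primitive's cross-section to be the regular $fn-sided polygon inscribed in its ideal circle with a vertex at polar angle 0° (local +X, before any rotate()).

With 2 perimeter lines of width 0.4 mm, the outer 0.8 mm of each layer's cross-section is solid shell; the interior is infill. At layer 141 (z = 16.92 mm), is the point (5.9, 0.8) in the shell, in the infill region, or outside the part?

At z = 16.92 mm: the cylinder is not intersected at this z (z outside [0, 6]); the cube at (9.5, 6) is present — its section is the full 4×8.5 rectangle; the cube at (8, 1) is present — its section is the full 6×13 rectangle; the r=2.5 cylinder at (0, 11) contributes a regular 12-gon of circumradius 2.5; Taking the union: the regions partially overlap (shared area 32.00 mm²), so overlapping operands fuse into one piece — 2 connected regions. Overall, the cross-section has 2 separate islands. The nearest boundary edge runs (14.00, 1.00)→(8.00, 1.00); distance from the point to it = 2.11 mm. The point is not inside any of the regions above, so it lies outside the cross-section (2.11 mm from the nearest boundary).

outside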